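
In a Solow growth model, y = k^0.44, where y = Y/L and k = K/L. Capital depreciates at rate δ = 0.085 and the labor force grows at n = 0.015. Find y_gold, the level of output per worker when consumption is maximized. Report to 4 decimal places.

Capital per worker breaks even when investment replaces (n + δ)·k; here n + δ = 0.1.
Maximizing c = f(k) − (n+δ)·k gives f'(k) = n+δ, i.e. 0.44·k^(0.44−1) = 0.1, so k_gold = (0.44/0.1)^(1/0.56) ≈ 14.0936.
Output: y_gold = k_gold^0.44 = 14.0936^0.44 ≈ 3.2031.

y_gold ≈ 3.2031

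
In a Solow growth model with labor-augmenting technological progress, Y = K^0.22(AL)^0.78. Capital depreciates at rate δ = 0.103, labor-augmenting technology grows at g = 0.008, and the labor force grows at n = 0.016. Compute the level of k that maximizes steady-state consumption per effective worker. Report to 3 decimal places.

k_gold ≈ 2.023

Capital per effective worker breaks even when investment replaces (n + g + δ)·k; here n + g + δ = 0.127.
Setting f'(k) = n+g+δ gives 0.22·k^(0.22−1) = 0.127, hence k_gold = (0.22/0.127)^(1/0.78) ≈ 2.0227.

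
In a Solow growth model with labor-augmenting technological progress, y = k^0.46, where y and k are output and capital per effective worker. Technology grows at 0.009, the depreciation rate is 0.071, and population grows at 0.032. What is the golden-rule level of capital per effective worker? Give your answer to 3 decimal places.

k_gold ≈ 13.683

Capital per effective worker breaks even when investment replaces (n + g + δ)·k; here n + g + δ = 0.112.
Setting f'(k) = n+g+δ gives 0.46·k^(0.46−1) = 0.112, hence k_gold = (0.46/0.112)^(1/0.54) ≈ 13.6831.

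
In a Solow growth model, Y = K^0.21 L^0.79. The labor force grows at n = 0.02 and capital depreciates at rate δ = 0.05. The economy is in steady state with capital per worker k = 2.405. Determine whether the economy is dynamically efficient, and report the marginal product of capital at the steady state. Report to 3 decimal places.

dynamically efficient; MPK ≈ 0.105

n + δ = 0.02 + 0.05 = 0.07.
MPK = 0.21·k^(0.21−1) = 0.21·2.405^(-0.79) ≈ 0.1050.
MPK > 0.07, so the economy is dynamically efficient (under-saving).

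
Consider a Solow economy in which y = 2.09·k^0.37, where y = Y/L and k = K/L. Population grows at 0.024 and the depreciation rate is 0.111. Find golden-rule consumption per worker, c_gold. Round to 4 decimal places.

c_gold ≈ 3.6700

The effective depreciation rate is n + δ = 0.024 + 0.111 = 0.135.
Setting f'(k) = n+δ gives 0.37·2.09·k^(0.37−1) = 0.135, hence k_gold = (0.37·2.09/0.135)^(1/0.63) ≈ 15.9660.
y_gold = 2.09·15.9660^0.37 ≈ 5.8254.
c_gold = y_gold − (n+δ)·k_gold = 5.8254 − 0.135·15.9660 ≈ 3.6700.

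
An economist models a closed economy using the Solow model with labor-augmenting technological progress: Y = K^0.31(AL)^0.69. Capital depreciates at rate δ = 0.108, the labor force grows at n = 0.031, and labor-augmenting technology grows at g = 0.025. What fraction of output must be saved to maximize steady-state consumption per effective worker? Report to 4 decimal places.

s_gold = 0.3100

n + g + δ = 0.031 + 0.025 + 0.108 = 0.164.
At the golden rule MPK = n+g+δ, and in any Cobb-Douglas steady state s = (n+g+δ)·k/y = MPK·k/y = capital's share 0.31.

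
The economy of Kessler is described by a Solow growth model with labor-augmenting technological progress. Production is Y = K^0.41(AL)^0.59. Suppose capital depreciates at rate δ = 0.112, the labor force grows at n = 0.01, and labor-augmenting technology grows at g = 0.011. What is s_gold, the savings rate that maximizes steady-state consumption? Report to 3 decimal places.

n + g + δ = 0.01 + 0.011 + 0.112 = 0.133.
At the golden rule MPK = n+g+δ, and in any Cobb-Douglas steady state s = (n+g+δ)·k/y = MPK·k/y = capital's share 0.41.

s_gold = 0.410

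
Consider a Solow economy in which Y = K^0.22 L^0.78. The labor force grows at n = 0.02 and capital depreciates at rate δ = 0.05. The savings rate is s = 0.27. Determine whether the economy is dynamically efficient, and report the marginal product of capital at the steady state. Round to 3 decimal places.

dynamically inefficient; MPK ≈ 0.057

Capital per worker breaks even when investment replaces (n + δ)·k; here n + δ = 0.07.
Steady-state k*: s·k^0.22 = 0.07·k gives k* = (0.27/0.07)^(1/0.78) ≈ 5.6445.
MPK = 0.22·5.6445^(-0.78) ≈ 0.0570.
MPK < n+δ = 0.07, so the economy is dynamically inefficient (over-saving).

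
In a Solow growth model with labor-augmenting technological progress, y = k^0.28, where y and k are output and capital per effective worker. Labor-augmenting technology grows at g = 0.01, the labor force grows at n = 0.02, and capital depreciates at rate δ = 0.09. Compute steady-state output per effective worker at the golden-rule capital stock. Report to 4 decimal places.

The effective depreciation rate is n + g + δ = 0.02 + 0.01 + 0.09 = 0.12.
At the golden rule the marginal product of capital equals n+g+δ: 0.28·k^(0.28−1) = 0.12. Solving, k_gold = (0.28/0.12)^(1/0.72) ≈ 3.2440.
Output: y_gold = k_gold^0.28 = 3.2440^0.28 ≈ 1.3903.

y_gold ≈ 1.3903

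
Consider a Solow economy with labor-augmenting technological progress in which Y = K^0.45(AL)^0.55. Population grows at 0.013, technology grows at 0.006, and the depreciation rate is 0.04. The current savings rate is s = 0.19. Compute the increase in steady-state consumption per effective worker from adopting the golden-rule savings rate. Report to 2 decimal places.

Δc ≈ 0.79

The effective depreciation rate is n + g + δ = 0.013 + 0.006 + 0.04 = 0.059.
Current steady state (s = 0.19): k* = (0.19/0.059)^(1/0.55) ≈ 8.3841, y* = 8.3841^0.45 ≈ 2.6035, c* = (1−0.19)·2.6035 ≈ 2.1088.
Setting f'(k) = n+g+δ gives 0.45·k^(0.45−1) = 0.059, hence k_gold = (0.45/0.059)^(1/0.55) ≈ 40.2061.
y_gold = 40.2061^0.45 ≈ 5.2715, c_gold = y_gold − 0.059·k_gold ≈ 2.8993.
Gain: Δc = 2.8993 − 2.1088 ≈ 0.7905.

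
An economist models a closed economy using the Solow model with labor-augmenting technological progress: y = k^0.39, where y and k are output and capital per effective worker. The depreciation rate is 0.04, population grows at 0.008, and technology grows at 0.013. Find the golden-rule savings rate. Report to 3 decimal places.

s_gold = 0.390

Capital per effective worker breaks even when investment replaces (n + g + δ)·k; here n + g + δ = 0.061.
At the golden rule MPK = n+g+δ, and in any Cobb-Douglas steady state s = (n+g+δ)·k/y = MPK·k/y = capital's share 0.39.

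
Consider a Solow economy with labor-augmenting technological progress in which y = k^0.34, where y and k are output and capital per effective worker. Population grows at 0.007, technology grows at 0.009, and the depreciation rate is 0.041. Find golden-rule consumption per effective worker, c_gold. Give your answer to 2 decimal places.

c_gold ≈ 1.66

n + g + δ = 0.007 + 0.009 + 0.041 = 0.057.
Golden rule sets MPK = n+g+δ: 0.34·k^(0.34−1) = 0.057, so k_gold = (0.34/0.057)^(1/0.66) ≈ 14.9678.
y_gold = 14.9678^0.34 ≈ 2.5093.
c_gold = y_gold − (n+g+δ)·k_gold = 2.5093 − 0.057·14.9678 ≈ 1.6561.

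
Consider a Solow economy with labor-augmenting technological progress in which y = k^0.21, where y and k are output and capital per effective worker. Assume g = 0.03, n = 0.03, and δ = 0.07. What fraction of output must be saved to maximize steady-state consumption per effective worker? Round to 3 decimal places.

Capital per effective worker breaks even when investment replaces (n + g + δ)·k; here n + g + δ = 0.13.
At the golden rule MPK = n+g+δ, and in any Cobb-Douglas steady state s = (n+g+δ)·k/y = MPK·k/y = capital's share 0.21.

s_gold = 0.210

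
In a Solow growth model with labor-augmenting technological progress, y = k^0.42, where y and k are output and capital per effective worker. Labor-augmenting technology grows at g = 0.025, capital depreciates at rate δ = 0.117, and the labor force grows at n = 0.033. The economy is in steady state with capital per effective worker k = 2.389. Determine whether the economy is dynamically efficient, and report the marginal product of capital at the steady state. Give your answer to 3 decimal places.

dynamically efficient; MPK ≈ 0.253

The effective depreciation rate is n + g + δ = 0.033 + 0.025 + 0.117 = 0.175.
MPK = 0.42·k^(0.42−1) = 0.42·2.389^(-0.58) ≈ 0.2534.
MPK > 0.175, so the economy is dynamically efficient (under-saving).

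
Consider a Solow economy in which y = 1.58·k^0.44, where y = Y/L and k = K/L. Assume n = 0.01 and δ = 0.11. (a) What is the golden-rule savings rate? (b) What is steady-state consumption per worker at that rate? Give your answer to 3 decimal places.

Capital per worker breaks even when investment replaces (n + δ)·k; here n + δ = 0.12.
For Cobb-Douglas, s_gold equals capital's share: s_gold = 0.44.
At the golden rule the marginal product of capital equals n+δ: 0.44·1.58·k^(0.44−1) = 0.12. Solving, k_gold = (0.44·1.58/0.12)^(1/0.56) ≈ 23.0342.
y_gold = 1.58·23.0342^0.44 ≈ 6.2820; c_gold = (1−0.44)·y_gold ≈ 3.5179.

(a) s_gold = 0.440; (b) c_gold ≈ 3.518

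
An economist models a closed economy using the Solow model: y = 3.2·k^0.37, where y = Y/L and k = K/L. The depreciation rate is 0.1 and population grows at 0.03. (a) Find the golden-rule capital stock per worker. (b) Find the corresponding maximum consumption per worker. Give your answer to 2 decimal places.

(a) k_gold ≈ 33.33; (b) c_gold ≈ 7.38

The effective depreciation rate is n + δ = 0.03 + 0.1 = 0.13.
Maximizing c = f(k) − (n+δ)·k gives f'(k) = n+δ, i.e. 0.37·3.2·k^(0.37−1) = 0.13, so k_gold = (0.37·3.2/0.13)^(1/0.63) ≈ 33.3327.
y_gold = 3.2·33.3327^0.37 ≈ 11.7115; c_gold = y_gold − 0.13·k_gold ≈ 7.3782.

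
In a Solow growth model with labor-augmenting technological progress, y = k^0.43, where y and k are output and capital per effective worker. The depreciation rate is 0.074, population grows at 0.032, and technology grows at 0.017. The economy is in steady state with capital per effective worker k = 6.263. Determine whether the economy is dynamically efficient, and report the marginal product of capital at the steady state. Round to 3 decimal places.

Break-even investment rate: n + g + δ = 0.032 + 0.017 + 0.074 = 0.123.
MPK = 0.43·k^(0.43−1) = 0.43·6.263^(-0.57) ≈ 0.1511.
MPK > 0.123, so the economy is dynamically efficient (under-saving).

dynamically efficient; MPK ≈ 0.151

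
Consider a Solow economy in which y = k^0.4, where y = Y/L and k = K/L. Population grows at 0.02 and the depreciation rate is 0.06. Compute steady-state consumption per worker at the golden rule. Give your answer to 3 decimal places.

Break-even investment rate: n + δ = 0.02 + 0.06 = 0.08.
At the golden rule the marginal product of capital equals n+δ: 0.4·k^(0.4−1) = 0.08. Solving, k_gold = (0.4/0.08)^(1/0.6) ≈ 14.6201.
y_gold = 14.6201^0.4 ≈ 2.9240.
c_gold = y_gold − (n+δ)·k_gold = 2.9240 − 0.08·14.6201 ≈ 1.7544.

c_gold ≈ 1.754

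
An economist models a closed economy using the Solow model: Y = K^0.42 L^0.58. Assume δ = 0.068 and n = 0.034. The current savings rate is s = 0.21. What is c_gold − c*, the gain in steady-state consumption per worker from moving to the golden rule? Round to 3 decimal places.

The effective depreciation rate is n + δ = 0.034 + 0.068 = 0.102.
Current steady state (s = 0.21): k* = (0.21/0.102)^(1/0.58) ≈ 3.4731, y* = 3.4731^0.42 ≈ 1.6870, c* = (1−0.21)·1.6870 ≈ 1.3327.
Setting f'(k) = n+δ gives 0.42·k^(0.42−1) = 0.102, hence k_gold = (0.42/0.102)^(1/0.58) ≈ 11.4747.
y_gold = 11.4747^0.42 ≈ 2.7867, c_gold = y_gold − 0.102·k_gold ≈ 1.6163.
Gain: Δc = 1.6163 − 1.3327 ≈ 0.2836.

Δc ≈ 0.284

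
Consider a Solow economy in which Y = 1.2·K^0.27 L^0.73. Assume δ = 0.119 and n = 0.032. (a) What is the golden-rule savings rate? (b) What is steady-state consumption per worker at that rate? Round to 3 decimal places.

Break-even investment rate: n + δ = 0.032 + 0.119 = 0.151.
For Cobb-Douglas, s_gold equals capital's share: s_gold = 0.27.
Setting f'(k) = n+δ gives 0.27·1.2·k^(0.27−1) = 0.151, hence k_gold = (0.27·1.2/0.151)^(1/0.73) ≈ 2.8458.
y_gold = 1.2·2.8458^0.27 ≈ 1.5915; c_gold = (1−0.27)·y_gold ≈ 1.1618.

(a) s_gold = 0.270; (b) c_gold ≈ 1.162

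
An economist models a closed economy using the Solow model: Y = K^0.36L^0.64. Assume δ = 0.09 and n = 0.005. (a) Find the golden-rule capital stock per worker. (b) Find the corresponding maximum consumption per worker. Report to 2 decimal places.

n + δ = 0.005 + 0.09 = 0.095.
At the golden rule the marginal product of capital equals n+δ: 0.36·k^(0.36−1) = 0.095. Solving, k_gold = (0.36/0.095)^(1/0.64) ≈ 8.0173.
y_gold = 8.0173^0.36 ≈ 2.1157; c_gold = y_gold − 0.095·k_gold ≈ 1.3540.

(a) k_gold ≈ 8.02; (b) c_gold ≈ 1.35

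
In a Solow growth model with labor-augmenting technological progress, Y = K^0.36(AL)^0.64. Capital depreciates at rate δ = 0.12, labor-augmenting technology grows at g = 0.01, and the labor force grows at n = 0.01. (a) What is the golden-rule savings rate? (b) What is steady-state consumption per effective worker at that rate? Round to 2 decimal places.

(a) s_gold = 0.36; (b) c_gold ≈ 1.09

The effective depreciation rate is n + g + δ = 0.01 + 0.01 + 0.12 = 0.14.
For Cobb-Douglas, s_gold equals capital's share: s_gold = 0.36.
Golden rule sets MPK = n+g+δ: 0.36·k^(0.36−1) = 0.14, so k_gold = (0.36/0.14)^(1/0.64) ≈ 4.3742.
y_gold = 4.3742^0.36 ≈ 1.7011; c_gold = (1−0.36)·y_gold ≈ 1.0887.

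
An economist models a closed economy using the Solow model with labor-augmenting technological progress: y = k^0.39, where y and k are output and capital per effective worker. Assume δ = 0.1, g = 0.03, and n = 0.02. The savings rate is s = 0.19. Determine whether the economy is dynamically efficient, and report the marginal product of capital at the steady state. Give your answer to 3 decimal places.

Capital per effective worker breaks even when investment replaces (n + g + δ)·k; here n + g + δ = 0.15.
Steady-state k*: s·k^0.39 = 0.15·k gives k* = (0.19/0.15)^(1/0.61) ≈ 1.4733.
MPK = 0.39·1.4733^(-0.61) ≈ 0.3079.
MPK > n+g+δ = 0.15, so the economy is dynamically efficient (under-saving).

dynamically efficient; MPK ≈ 0.308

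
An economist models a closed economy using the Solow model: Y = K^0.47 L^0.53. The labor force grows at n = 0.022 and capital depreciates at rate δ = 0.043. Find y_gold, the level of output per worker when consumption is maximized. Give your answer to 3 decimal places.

Capital per worker breaks even when investment replaces (n + δ)·k; here n + δ = 0.065.
Setting f'(k) = n+δ gives 0.47·k^(0.47−1) = 0.065, hence k_gold = (0.47/0.065)^(1/0.53) ≈ 41.7929.
Output: y_gold = k_gold^0.47 = 41.7929^0.47 ≈ 5.7799.

y_gold ≈ 5.780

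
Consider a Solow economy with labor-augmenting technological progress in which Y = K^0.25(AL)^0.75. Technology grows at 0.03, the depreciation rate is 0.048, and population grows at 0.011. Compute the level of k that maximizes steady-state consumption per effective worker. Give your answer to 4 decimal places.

n + g + δ = 0.011 + 0.03 + 0.048 = 0.089.
Setting f'(k) = n+g+δ gives 0.25·k^(0.25−1) = 0.089, hence k_gold = (0.25/0.089)^(1/0.75) ≈ 3.9634.

k_gold ≈ 3.9634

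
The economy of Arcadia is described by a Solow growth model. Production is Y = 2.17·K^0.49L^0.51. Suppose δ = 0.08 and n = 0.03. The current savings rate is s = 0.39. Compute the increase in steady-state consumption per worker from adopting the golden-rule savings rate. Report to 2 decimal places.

Capital per worker breaks even when investment replaces (n + δ)·k; here n + δ = 0.11.
Current steady state (s = 0.39): k* = (0.39·2.17/0.11)^(1/0.51) ≈ 54.6403, y* = 2.17·54.6403^0.49 ≈ 15.4114, c* = (1−0.39)·15.4114 ≈ 9.4009.
Maximizing c = f(k) − (n+δ)·k gives f'(k) = n+δ, i.e. 0.49·2.17·k^(0.49−1) = 0.11, so k_gold = (0.49·2.17/0.11)^(1/0.51) ≈ 85.4847.
y_gold = 2.17·85.4847^0.49 ≈ 19.1904, c_gold = y_gold − 0.11·k_gold ≈ 9.7871.
Gain: Δc = 9.7871 − 9.4009 ≈ 0.3862.

Δc ≈ 0.39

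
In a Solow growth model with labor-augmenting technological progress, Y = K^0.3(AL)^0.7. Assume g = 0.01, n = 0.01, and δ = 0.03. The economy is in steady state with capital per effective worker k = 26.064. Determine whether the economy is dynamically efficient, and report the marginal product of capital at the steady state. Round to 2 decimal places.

dynamically inefficient; MPK ≈ 0.03

The effective depreciation rate is n + g + δ = 0.01 + 0.01 + 0.03 = 0.05.
MPK = 0.3·k^(0.3−1) = 0.3·26.064^(-0.7) ≈ 0.0306.
MPK < 0.05, so the economy is dynamically inefficient (over-saving).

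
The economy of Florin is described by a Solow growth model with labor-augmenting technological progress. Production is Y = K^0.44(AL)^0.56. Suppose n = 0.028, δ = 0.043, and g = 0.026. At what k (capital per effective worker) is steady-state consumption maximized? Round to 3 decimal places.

Capital per effective worker breaks even when investment replaces (n + g + δ)·k; here n + g + δ = 0.097.
Golden rule sets MPK = n+g+δ: 0.44·k^(0.44−1) = 0.097, so k_gold = (0.44/0.097)^(1/0.56) ≈ 14.8814.

k_gold ≈ 14.881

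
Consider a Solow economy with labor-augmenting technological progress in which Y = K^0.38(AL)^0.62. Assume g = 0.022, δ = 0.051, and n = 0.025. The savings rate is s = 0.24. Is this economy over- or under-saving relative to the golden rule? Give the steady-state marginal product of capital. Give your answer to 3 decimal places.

under-saving; MPK ≈ 0.155

Capital per effective worker breaks even when investment replaces (n + g + δ)·k; here n + g + δ = 0.098.
Steady-state k*: s·k^0.38 = 0.098·k gives k* = (0.24/0.098)^(1/0.62) ≈ 4.2403.
MPK = 0.38·4.2403^(-0.62) ≈ 0.1552.
MPK > n+g+δ = 0.098, so the economy is dynamically efficient (under-saving).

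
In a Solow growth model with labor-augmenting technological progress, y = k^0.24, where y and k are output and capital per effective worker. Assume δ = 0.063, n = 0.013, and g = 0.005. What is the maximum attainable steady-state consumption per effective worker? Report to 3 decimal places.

Break-even investment rate: n + g + δ = 0.013 + 0.005 + 0.063 = 0.081.
Golden rule sets MPK = n+g+δ: 0.24·k^(0.24−1) = 0.081, so k_gold = (0.24/0.081)^(1/0.76) ≈ 4.1753.
y_gold = 4.1753^0.24 ≈ 1.4092.
c_gold = y_gold − (n+g+δ)·k_gold = 1.4092 − 0.081·4.1753 ≈ 1.0710.

c_gold ≈ 1.071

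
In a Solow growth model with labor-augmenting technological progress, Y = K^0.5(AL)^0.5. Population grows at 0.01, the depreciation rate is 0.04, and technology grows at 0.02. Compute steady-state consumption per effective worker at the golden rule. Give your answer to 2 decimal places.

c_gold ≈ 3.57

n + g + δ = 0.01 + 0.02 + 0.04 = 0.07.
Setting f'(k) = n+g+δ gives 0.5·k^(0.5−1) = 0.07, hence k_gold = (0.5/0.07)^(1/0.5) ≈ 51.0204.
y_gold = 51.0204^0.5 ≈ 7.1429.
c_gold = y_gold − (n+g+δ)·k_gold = 7.1429 − 0.07·51.0204 ≈ 3.5714.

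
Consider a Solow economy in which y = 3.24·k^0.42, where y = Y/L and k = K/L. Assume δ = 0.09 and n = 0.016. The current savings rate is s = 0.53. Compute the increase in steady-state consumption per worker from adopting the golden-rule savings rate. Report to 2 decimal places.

Δc ≈ 0.49

n + δ = 0.016 + 0.09 = 0.106.
Current steady state (s = 0.53): k* = (0.53·3.24/0.106)^(1/0.58) ≈ 121.7225, y* = 3.24·121.7225^0.42 ≈ 24.3445, c* = (1−0.53)·24.3445 ≈ 11.4419.
Maximizing c = f(k) − (n+δ)·k gives f'(k) = n+δ, i.e. 0.42·3.24·k^(0.42−1) = 0.106, so k_gold = (0.42·3.24/0.106)^(1/0.58) ≈ 81.5055.
y_gold = 3.24·81.5055^0.42 ≈ 20.5704, c_gold = y_gold − 0.106·k_gold ≈ 11.9309.
Gain: Δc = 11.9309 − 11.4419 ≈ 0.4889.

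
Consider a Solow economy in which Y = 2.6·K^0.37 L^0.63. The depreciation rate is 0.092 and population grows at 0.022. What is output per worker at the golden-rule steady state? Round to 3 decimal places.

y_gold ≈ 9.099

Break-even investment rate: n + δ = 0.022 + 0.092 = 0.114.
At the golden rule the marginal product of capital equals n+δ: 0.37·2.6·k^(0.37−1) = 0.114. Solving, k_gold = (0.37·2.6/0.114)^(1/0.63) ≈ 29.5305.
Output: y_gold = 2.6·k_gold^0.37 = 2.6·29.5305^0.37 ≈ 9.0986.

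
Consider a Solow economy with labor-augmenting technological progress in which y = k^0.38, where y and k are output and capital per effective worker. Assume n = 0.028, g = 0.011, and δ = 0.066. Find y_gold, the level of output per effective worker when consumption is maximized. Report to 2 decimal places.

y_gold ≈ 2.20

Capital per effective worker breaks even when investment replaces (n + g + δ)·k; here n + g + δ = 0.105.
Setting f'(k) = n+g+δ gives 0.38·k^(0.38−1) = 0.105, hence k_gold = (0.38/0.105)^(1/0.62) ≈ 7.9608.
Output: y_gold = k_gold^0.38 = 7.9608^0.38 ≈ 2.1997.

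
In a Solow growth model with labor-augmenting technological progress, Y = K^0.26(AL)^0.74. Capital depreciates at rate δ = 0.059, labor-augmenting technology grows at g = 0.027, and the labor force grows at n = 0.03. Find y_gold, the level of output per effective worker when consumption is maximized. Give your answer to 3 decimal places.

y_gold ≈ 1.328

The effective depreciation rate is n + g + δ = 0.03 + 0.027 + 0.059 = 0.116.
At the golden rule the marginal product of capital equals n+g+δ: 0.26·k^(0.26−1) = 0.116. Solving, k_gold = (0.26/0.116)^(1/0.74) ≈ 2.9762.
Output: y_gold = k_gold^0.26 = 2.9762^0.26 ≈ 1.3279.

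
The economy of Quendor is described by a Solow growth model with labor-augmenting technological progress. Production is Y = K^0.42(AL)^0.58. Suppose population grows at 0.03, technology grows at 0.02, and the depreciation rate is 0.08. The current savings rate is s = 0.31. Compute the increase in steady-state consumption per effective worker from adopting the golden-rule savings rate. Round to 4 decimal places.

Δc ≈ 0.0613

The effective depreciation rate is n + g + δ = 0.03 + 0.02 + 0.08 = 0.13.
Current steady state (s = 0.31): k* = (0.31/0.13)^(1/0.58) ≈ 4.4743, y* = 4.4743^0.42 ≈ 1.8763, c* = (1−0.31)·1.8763 ≈ 1.2946.
Setting f'(k) = n+g+δ gives 0.42·k^(0.42−1) = 0.13, hence k_gold = (0.42/0.13)^(1/0.58) ≈ 7.5529.
y_gold = 7.5529^0.42 ≈ 2.3378, c_gold = y_gold − 0.13·k_gold ≈ 1.3559.
Gain: Δc = 1.3559 − 1.2946 ≈ 0.0613.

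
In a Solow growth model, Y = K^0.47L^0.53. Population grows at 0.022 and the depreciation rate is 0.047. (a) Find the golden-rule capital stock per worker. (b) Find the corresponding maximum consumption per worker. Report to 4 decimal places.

(a) k_gold ≈ 37.3394; (b) c_gold ≈ 2.9053

Break-even investment rate: n + δ = 0.022 + 0.047 = 0.069.
At the golden rule the marginal product of capital equals n+δ: 0.47·k^(0.47−1) = 0.069. Solving, k_gold = (0.47/0.069)^(1/0.53) ≈ 37.3394.
y_gold = 37.3394^0.47 ≈ 5.4817; c_gold = y_gold − 0.069·k_gold ≈ 2.9053.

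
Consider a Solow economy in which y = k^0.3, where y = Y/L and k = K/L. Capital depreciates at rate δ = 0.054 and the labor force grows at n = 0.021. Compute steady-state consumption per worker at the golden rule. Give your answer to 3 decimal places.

c_gold ≈ 1.268

n + δ = 0.021 + 0.054 = 0.075.
Maximizing c = f(k) − (n+δ)·k gives f'(k) = n+δ, i.e. 0.3·k^(0.3−1) = 0.075, so k_gold = (0.3/0.075)^(1/0.7) ≈ 7.2458.
y_gold = 7.2458^0.3 ≈ 1.8114.
c_gold = y_gold − (n+δ)·k_gold = 1.8114 − 0.075·7.2458 ≈ 1.2680.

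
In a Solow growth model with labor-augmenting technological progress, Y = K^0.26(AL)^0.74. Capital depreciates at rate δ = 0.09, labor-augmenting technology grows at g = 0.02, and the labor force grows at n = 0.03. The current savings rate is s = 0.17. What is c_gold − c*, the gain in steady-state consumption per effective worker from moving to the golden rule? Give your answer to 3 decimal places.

Δc ≈ 0.031

Break-even investment rate: n + g + δ = 0.03 + 0.02 + 0.09 = 0.14.
Current steady state (s = 0.17): k* = (0.17/0.14)^(1/0.74) ≈ 1.3000, y* = 1.3000^0.26 ≈ 1.0706, c* = (1−0.17)·1.0706 ≈ 0.8886.
Golden rule sets MPK = n+g+δ: 0.26·k^(0.26−1) = 0.14, so k_gold = (0.26/0.14)^(1/0.74) ≈ 2.3084.
y_gold = 2.3084^0.26 ≈ 1.2430, c_gold = y_gold − 0.14·k_gold ≈ 0.9198.
Gain: Δc = 0.9198 − 0.8886 ≈ 0.0312.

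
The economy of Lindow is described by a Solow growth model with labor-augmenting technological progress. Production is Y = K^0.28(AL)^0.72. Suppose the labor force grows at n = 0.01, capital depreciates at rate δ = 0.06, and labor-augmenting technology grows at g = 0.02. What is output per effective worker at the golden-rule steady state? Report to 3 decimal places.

y_gold ≈ 1.555

The effective depreciation rate is n + g + δ = 0.01 + 0.02 + 0.06 = 0.09.
Maximizing c = f(k) − (n+g+δ)·k gives f'(k) = n+g+δ, i.e. 0.28·k^(0.28−1) = 0.09, so k_gold = (0.28/0.09)^(1/0.72) ≈ 4.8373.
Output: y_gold = k_gold^0.28 = 4.8373^0.28 ≈ 1.5549.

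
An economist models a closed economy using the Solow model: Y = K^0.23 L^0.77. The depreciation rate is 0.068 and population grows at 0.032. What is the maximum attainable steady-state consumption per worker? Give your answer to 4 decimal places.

c_gold ≈ 0.9875

n + δ = 0.032 + 0.068 = 0.1.
Maximizing c = f(k) − (n+δ)·k gives f'(k) = n+δ, i.e. 0.23·k^(0.23−1) = 0.1, so k_gold = (0.23/0.1)^(1/0.77) ≈ 2.9497.
y_gold = 2.9497^0.23 ≈ 1.2825.
c_gold = y_gold − (n+δ)·k_gold = 1.2825 − 0.1·2.9497 ≈ 0.9875.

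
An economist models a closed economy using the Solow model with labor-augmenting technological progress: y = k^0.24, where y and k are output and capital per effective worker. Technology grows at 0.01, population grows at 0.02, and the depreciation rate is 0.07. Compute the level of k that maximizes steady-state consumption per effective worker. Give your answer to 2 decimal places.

n + g + δ = 0.02 + 0.01 + 0.07 = 0.1.
Golden rule sets MPK = n+g+δ: 0.24·k^(0.24−1) = 0.1, so k_gold = (0.24/0.1)^(1/0.76) ≈ 3.1643.

k_gold ≈ 3.16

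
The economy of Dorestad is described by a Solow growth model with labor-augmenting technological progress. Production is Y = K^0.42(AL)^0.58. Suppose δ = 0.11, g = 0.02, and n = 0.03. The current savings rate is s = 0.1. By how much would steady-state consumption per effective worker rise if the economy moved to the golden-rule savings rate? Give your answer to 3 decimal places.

Δc ≈ 0.526

The effective depreciation rate is n + g + δ = 0.03 + 0.02 + 0.11 = 0.16.
Current steady state (s = 0.1): k* = (0.1/0.16)^(1/0.58) ≈ 0.4447, y* = 0.4447^0.42 ≈ 0.7115, c* = (1−0.1)·0.7115 ≈ 0.6404.
Maximizing c = f(k) − (n+g+δ)·k gives f'(k) = n+g+δ, i.e. 0.42·k^(0.42−1) = 0.16, so k_gold = (0.42/0.16)^(1/0.58) ≈ 5.2800.
y_gold = 5.2800^0.42 ≈ 2.0114, c_gold = y_gold − 0.16·k_gold ≈ 1.1666.
Gain: Δc = 1.1666 − 0.6404 ≈ 0.5263.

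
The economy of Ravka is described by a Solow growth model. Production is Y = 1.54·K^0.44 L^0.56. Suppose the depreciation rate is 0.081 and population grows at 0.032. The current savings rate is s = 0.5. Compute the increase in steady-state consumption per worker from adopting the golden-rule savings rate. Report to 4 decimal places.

Break-even investment rate: n + δ = 0.032 + 0.081 = 0.113.
Current steady state (s = 0.5): k* = (0.5·1.54/0.113)^(1/0.56) ≈ 30.7777, y* = 1.54·30.7777^0.44 ≈ 6.9558, c* = (1−0.5)·6.9558 ≈ 3.4779.
At the golden rule the marginal product of capital equals n+δ: 0.44·1.54·k^(0.44−1) = 0.113. Solving, k_gold = (0.44·1.54/0.113)^(1/0.56) ≈ 24.4962.
y_gold = 1.54·24.4962^0.44 ≈ 6.2911, c_gold = y_gold − 0.113·k_gold ≈ 3.5230.
Gain: Δc = 3.5230 − 3.4779 ≈ 0.0451.

Δc ≈ 0.0451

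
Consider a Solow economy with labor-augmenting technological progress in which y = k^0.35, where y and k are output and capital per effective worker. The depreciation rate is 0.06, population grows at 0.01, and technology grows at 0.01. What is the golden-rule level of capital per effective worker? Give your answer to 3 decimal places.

k_gold ≈ 9.685

Capital per effective worker breaks even when investment replaces (n + g + δ)·k; here n + g + δ = 0.08.
Setting f'(k) = n+g+δ gives 0.35·k^(0.35−1) = 0.08, hence k_gold = (0.35/0.08)^(1/0.65) ≈ 9.6855.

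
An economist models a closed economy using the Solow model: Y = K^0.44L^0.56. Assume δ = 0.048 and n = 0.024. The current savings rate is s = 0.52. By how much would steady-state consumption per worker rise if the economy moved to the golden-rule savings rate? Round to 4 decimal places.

Capital per worker breaks even when investment replaces (n + δ)·k; here n + δ = 0.072.
Current steady state (s = 0.52): k* = (0.52/0.072)^(1/0.56) ≈ 34.1461, y* = 34.1461^0.44 ≈ 4.7279, c* = (1−0.52)·4.7279 ≈ 2.2694.
Golden rule sets MPK = n+δ: 0.44·k^(0.44−1) = 0.072, so k_gold = (0.44/0.072)^(1/0.56) ≈ 25.3388.
y_gold = 25.3388^0.44 ≈ 4.1463, c_gold = y_gold − 0.072·k_gold ≈ 2.3220.
Gain: Δc = 2.3220 − 2.2694 ≈ 0.0526.

Δc ≈ 0.0526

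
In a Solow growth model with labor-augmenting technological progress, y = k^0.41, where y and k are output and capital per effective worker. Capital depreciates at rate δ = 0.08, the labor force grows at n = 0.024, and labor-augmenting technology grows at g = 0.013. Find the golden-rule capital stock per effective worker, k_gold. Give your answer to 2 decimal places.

k_gold ≈ 8.38

Capital per effective worker breaks even when investment replaces (n + g + δ)·k; here n + g + δ = 0.117.
Maximizing c = f(k) − (n+g+δ)·k gives f'(k) = n+g+δ, i.e. 0.41·k^(0.41−1) = 0.117, so k_gold = (0.41/0.117)^(1/0.59) ≈ 8.3762.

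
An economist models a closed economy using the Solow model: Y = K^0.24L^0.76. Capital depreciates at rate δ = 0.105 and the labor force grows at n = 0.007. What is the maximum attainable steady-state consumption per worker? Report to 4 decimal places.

c_gold ≈ 0.9668

Break-even investment rate: n + δ = 0.007 + 0.105 = 0.112.
Setting f'(k) = n+δ gives 0.24·k^(0.24−1) = 0.112, hence k_gold = (0.24/0.112)^(1/0.76) ≈ 2.7259.
y_gold = 2.7259^0.24 ≈ 1.2721.
c_gold = y_gold − (n+δ)·k_gold = 1.2721 − 0.112·2.7259 ≈ 0.9668.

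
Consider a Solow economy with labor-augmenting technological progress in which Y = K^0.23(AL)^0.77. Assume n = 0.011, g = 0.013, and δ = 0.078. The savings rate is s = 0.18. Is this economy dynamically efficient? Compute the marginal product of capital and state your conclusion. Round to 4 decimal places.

dynamically efficient; MPK ≈ 0.1303

The effective depreciation rate is n + g + δ = 0.011 + 0.013 + 0.078 = 0.102.
Steady-state k*: s·k^0.23 = 0.102·k gives k* = (0.18/0.102)^(1/0.77) ≈ 2.0910.
MPK = 0.23·2.0910^(-0.77) ≈ 0.1303.
MPK > n+g+δ = 0.102, so the economy is dynamically efficient (under-saving).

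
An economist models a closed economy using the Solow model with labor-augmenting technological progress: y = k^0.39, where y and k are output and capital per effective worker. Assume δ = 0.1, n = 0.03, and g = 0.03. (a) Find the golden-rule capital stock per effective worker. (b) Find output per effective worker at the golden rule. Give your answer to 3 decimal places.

(a) k_gold ≈ 4.309; (b) y_gold ≈ 1.768

Capital per effective worker breaks even when investment replaces (n + g + δ)·k; here n + g + δ = 0.16.
At the golden rule the marginal product of capital equals n+g+δ: 0.39·k^(0.39−1) = 0.16. Solving, k_gold = (0.39/0.16)^(1/0.61) ≈ 4.3086.
y_gold = 4.3086^0.39 ≈ 1.7676.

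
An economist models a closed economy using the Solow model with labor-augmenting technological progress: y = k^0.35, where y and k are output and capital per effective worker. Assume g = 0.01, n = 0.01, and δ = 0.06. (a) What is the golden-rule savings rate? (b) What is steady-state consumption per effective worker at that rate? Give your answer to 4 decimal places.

Capital per effective worker breaks even when investment replaces (n + g + δ)·k; here n + g + δ = 0.08.
For Cobb-Douglas, s_gold equals capital's share: s_gold = 0.35.
Setting f'(k) = n+g+δ gives 0.35·k^(0.35−1) = 0.08, hence k_gold = (0.35/0.08)^(1/0.65) ≈ 9.6855.
y_gold = 9.6855^0.35 ≈ 2.2138; c_gold = (1−0.35)·y_gold ≈ 1.4390.

(a) s_gold = 0.3500; (b) c_gold ≈ 1.4390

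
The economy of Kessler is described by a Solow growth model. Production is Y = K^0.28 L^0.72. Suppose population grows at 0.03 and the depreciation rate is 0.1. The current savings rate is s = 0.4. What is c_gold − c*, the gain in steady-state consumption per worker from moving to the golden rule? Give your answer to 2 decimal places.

Δc ≈ 0.04

Break-even investment rate: n + δ = 0.03 + 0.1 = 0.13.
Current steady state (s = 0.4): k* = (0.4/0.13)^(1/0.72) ≈ 4.7636, y* = 4.7636^0.28 ≈ 1.5482, c* = (1−0.4)·1.5482 ≈ 0.9289.
Setting f'(k) = n+δ gives 0.28·k^(0.28−1) = 0.13, hence k_gold = (0.28/0.13)^(1/0.72) ≈ 2.9027.
y_gold = 2.9027^0.28 ≈ 1.3477, c_gold = y_gold − 0.13·k_gold ≈ 0.9703.
Gain: Δc = 0.9703 − 0.9289 ≈ 0.0414.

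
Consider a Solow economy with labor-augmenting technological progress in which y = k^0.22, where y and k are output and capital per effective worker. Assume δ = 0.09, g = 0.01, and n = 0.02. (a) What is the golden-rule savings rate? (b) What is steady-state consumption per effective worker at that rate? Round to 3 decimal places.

Break-even investment rate: n + g + δ = 0.02 + 0.01 + 0.09 = 0.12.
For Cobb-Douglas, s_gold equals capital's share: s_gold = 0.22.
Golden rule sets MPK = n+g+δ: 0.22·k^(0.22−1) = 0.12, so k_gold = (0.22/0.12)^(1/0.78) ≈ 2.1751.
y_gold = 2.1751^0.22 ≈ 1.1864; c_gold = (1−0.22)·y_gold ≈ 0.9254.

(a) s_gold = 0.220; (b) c_gold ≈ 0.925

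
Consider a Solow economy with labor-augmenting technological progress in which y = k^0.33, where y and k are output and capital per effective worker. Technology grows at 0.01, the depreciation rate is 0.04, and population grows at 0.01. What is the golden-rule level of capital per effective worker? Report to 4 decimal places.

k_gold ≈ 12.7356

Break-even investment rate: n + g + δ = 0.01 + 0.01 + 0.04 = 0.06.
At the golden rule the marginal product of capital equals n+g+δ: 0.33·k^(0.33−1) = 0.06. Solving, k_gold = (0.33/0.06)^(1/0.67) ≈ 12.7356.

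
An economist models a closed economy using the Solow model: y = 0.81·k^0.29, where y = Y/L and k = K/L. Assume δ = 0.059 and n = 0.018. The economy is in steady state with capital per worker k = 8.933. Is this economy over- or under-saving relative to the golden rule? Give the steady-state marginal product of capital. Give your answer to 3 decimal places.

n + δ = 0.018 + 0.059 = 0.077.
MPK = 0.29·0.81·k^(0.29−1) = 0.29·0.81·8.933^(-0.71) ≈ 0.0496.
MPK < 0.077, so the economy is dynamically inefficient (over-saving).

over-saving; MPK ≈ 0.050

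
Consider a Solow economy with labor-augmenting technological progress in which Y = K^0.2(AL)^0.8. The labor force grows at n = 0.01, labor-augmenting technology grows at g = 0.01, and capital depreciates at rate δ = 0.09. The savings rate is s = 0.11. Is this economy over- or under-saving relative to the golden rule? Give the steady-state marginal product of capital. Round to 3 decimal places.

under-saving; MPK ≈ 0.200

Break-even investment rate: n + g + δ = 0.01 + 0.01 + 0.09 = 0.11.
Steady-state k*: s·k^0.2 = 0.11·k gives k* = (0.11/0.11)^(1/0.8) ≈ 1.0000.
MPK = 0.2·1.0000^(-0.8) ≈ 0.2000.
MPK > n+g+δ = 0.11, so the economy is dynamically efficient (under-saving).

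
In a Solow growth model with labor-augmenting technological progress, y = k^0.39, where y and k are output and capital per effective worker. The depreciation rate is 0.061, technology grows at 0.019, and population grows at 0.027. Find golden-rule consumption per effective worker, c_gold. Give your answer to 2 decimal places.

Break-even investment rate: n + g + δ = 0.027 + 0.019 + 0.061 = 0.107.
At the golden rule the marginal product of capital equals n+g+δ: 0.39·k^(0.39−1) = 0.107. Solving, k_gold = (0.39/0.107)^(1/0.61) ≈ 8.3327.
y_gold = 8.3327^0.39 ≈ 2.2862.
c_gold = y_gold − (n+g+δ)·k_gold = 2.2862 − 0.107·8.3327 ≈ 1.3946.

c_gold ≈ 1.39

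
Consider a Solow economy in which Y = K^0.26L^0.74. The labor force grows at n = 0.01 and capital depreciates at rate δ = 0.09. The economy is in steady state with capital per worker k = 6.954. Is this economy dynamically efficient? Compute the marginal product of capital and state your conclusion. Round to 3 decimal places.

dynamically inefficient; MPK ≈ 0.062

The effective depreciation rate is n + δ = 0.01 + 0.09 = 0.1.
MPK = 0.26·k^(0.26−1) = 0.26·6.954^(-0.74) ≈ 0.0619.
MPK < 0.1, so the economy is dynamically inefficient (over-saving).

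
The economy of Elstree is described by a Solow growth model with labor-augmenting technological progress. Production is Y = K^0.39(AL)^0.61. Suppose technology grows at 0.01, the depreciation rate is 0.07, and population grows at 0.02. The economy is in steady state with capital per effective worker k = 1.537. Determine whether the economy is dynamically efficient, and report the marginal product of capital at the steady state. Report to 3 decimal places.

dynamically efficient; MPK ≈ 0.300

The effective depreciation rate is n + g + δ = 0.02 + 0.01 + 0.07 = 0.1.
MPK = 0.39·k^(0.39−1) = 0.39·1.537^(-0.61) ≈ 0.3000.
MPK > 0.1, so the economy is dynamically efficient (under-saving).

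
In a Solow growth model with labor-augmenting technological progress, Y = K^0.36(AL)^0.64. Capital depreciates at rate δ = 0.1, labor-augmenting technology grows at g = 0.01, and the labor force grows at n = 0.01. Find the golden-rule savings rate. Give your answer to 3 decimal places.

Break-even investment rate: n + g + δ = 0.01 + 0.01 + 0.1 = 0.12.
At the golden rule MPK = n+g+δ, and in any Cobb-Douglas steady state s = (n+g+δ)·k/y = MPK·k/y = capital's share 0.36.

s_gold = 0.360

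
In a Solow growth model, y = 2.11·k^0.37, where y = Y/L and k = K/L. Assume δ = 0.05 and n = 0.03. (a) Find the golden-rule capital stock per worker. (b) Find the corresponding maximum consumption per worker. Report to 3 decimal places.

Capital per worker breaks even when investment replaces (n + δ)·k; here n + δ = 0.08.
Setting f'(k) = n+δ gives 0.37·2.11·k^(0.37−1) = 0.08, hence k_gold = (0.37·2.11/0.08)^(1/0.63) ≈ 37.1935.
y_gold = 2.11·37.1935^0.37 ≈ 8.0418; c_gold = y_gold − 0.08·k_gold ≈ 5.0664.

(a) k_gold ≈ 37.193; (b) c_gold ≈ 5.066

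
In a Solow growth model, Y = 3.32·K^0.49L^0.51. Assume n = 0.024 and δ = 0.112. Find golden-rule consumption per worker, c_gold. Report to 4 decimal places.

c_gold ≈ 18.3754

Break-even investment rate: n + δ = 0.024 + 0.112 = 0.136.
Setting f'(k) = n+δ gives 0.49·3.32·k^(0.49−1) = 0.136, hence k_gold = (0.49·3.32/0.136)^(1/0.51) ≈ 129.8147.
y_gold = 3.32·129.8147^0.49 ≈ 36.0302.
c_gold = y_gold − (n+δ)·k_gold = 36.0302 − 0.136·129.8147 ≈ 18.3754.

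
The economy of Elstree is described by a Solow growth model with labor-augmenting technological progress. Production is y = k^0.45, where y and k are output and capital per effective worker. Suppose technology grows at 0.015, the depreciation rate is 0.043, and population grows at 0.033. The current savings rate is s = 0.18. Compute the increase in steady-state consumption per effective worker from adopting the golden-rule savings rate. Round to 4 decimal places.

Capital per effective worker breaks even when investment replaces (n + g + δ)·k; here n + g + δ = 0.091.
Current steady state (s = 0.18): k* = (0.18/0.091)^(1/0.55) ≈ 3.4562, y* = 3.4562^0.45 ≈ 1.7473, c* = (1−0.18)·1.7473 ≈ 1.4328.
Maximizing c = f(k) − (n+g+δ)·k gives f'(k) = n+g+δ, i.e. 0.45·k^(0.45−1) = 0.091, so k_gold = (0.45/0.091)^(1/0.55) ≈ 18.2864.
y_gold = 18.2864^0.45 ≈ 3.6979, c_gold = y_gold − 0.091·k_gold ≈ 2.0339.
Gain: Δc = 2.0339 − 1.4328 ≈ 0.6011.

Δc ≈ 0.6011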